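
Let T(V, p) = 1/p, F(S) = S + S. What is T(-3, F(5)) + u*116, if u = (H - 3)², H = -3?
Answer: 41761/10 ≈ 4176.1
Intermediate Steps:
u = 36 (u = (-3 - 3)² = (-6)² = 36)
F(S) = 2*S
T(-3, F(5)) + u*116 = 1/(2*5) + 36*116 = 1/10 + 4176 = ⅒ + 4176 = 41761/10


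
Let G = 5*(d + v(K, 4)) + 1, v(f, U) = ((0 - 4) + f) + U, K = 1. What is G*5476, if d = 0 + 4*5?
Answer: 580456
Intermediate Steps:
v(f, U) = -4 + U + f (v(f, U) = (-4 + f) + U = -4 + U + f)
d = 20 (d = 0 + 20 = 20)
G = 106 (G = 5*(20 + (-4 + 4 + 1)) + 1 = 5*(20 + 1) + 1 = 5*21 + 1 = 105 + 1 = 106)
G*5476 = 106*5476 = 580456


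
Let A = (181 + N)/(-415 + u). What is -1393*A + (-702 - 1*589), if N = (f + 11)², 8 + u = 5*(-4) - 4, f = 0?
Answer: -156391/447 ≈ -349.87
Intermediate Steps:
u = -32 (u = -8 + (5*(-4) - 4) = -8 + (-20 - 4) = -8 - 24 = -32)
N = 121 (N = (0 + 11)² = 11² = 121)
A = -302/447 (A = (181 + 121)/(-415 - 32) = 302/(-447) = 302*(-1/447) = -302/447 ≈ -0.67562)
-1393*A + (-702 - 1*589) = -1393*(-302/447) + (-702 - 1*589) = 420686/447 + (-702 - 589) = 420686/447 - 1291 = -156391/447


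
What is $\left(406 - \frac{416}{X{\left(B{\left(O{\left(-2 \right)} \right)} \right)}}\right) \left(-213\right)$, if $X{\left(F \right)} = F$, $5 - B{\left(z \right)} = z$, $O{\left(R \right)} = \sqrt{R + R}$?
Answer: $- \frac{2064822}{29} + \frac{177216 i}{29} \approx -71201.0 + 6110.9 i$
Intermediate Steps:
$O{\left(R \right)} = \sqrt{2} \sqrt{R}$ ($O{\left(R \right)} = \sqrt{2 R} = \sqrt{2} \sqrt{R}$)
$B{\left(z \right)} = 5 - z$
$\left(406 - \frac{416}{X{\left(B{\left(O{\left(-2 \right)} \right)} \right)}}\right) \left(-213\right) = \left(406 - \frac{416}{5 - \sqrt{2} \sqrt{-2}}\right) \left(-213\right) = \left(406 - \frac{416}{5 - \sqrt{2} i \sqrt{2}}\right) \left(-213\right) = \left(406 - \frac{416}{5 - 2 i}\right) \left(-213\right) = \left(406 - 416 \frac{5 + 2 i}{29}\right) \left(-213\right) = \left(406 - \frac{416 \left(5 + 2 i\right)}{29}\right) \left(-213\right) = -86478 + \frac{88608 \left(5 + 2 i\right)}{29}$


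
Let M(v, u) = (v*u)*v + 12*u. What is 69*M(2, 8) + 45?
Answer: 8877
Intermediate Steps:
M(v, u) = 12*u + u*v² (M(v, u) = (u*v)*v + 12*u = u*v² + 12*u = 12*u + u*v²)
69*M(2, 8) + 45 = 69*(8*(12 + 2²)) + 45 = 69*(8*(12 + 4)) + 45 = 69*(8*16) + 45 = 69*128 + 45 = 8832 + 45 = 8877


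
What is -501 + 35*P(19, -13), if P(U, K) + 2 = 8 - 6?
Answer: -501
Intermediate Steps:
P(U, K) = 0 (P(U, K) = -2 + (8 - 6) = -2 + 2 = 0)
-501 + 35*P(19, -13) = -501 + 35*0 = -501 + 0 = -501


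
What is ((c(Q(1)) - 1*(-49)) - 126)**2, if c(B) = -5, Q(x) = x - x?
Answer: 6724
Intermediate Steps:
Q(x) = 0
((c(Q(1)) - 1*(-49)) - 126)**2 = ((-5 - 1*(-49)) - 126)**2 = ((-5 + 49) - 126)**2 = (44 - 126)**2 = (-82)**2 = 6724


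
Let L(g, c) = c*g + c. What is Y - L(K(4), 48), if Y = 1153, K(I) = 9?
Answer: 673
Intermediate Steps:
L(g, c) = c + c*g
Y - L(K(4), 48) = 1153 - 48*(1 + 9) = 1153 - 48*10 = 1153 - 1*480 = 1153 - 480 = 673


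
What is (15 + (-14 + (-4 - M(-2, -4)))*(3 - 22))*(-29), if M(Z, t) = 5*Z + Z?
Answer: -3741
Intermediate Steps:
M(Z, t) = 6*Z
(15 + (-14 + (-4 - M(-2, -4)))*(3 - 22))*(-29) = (15 + (-14 + (-4 - 6*(-2)))*(3 - 22))*(-29) = (15 + (-14 + (-4 - 1*(-12)))*(-19))*(-29) = (15 + (-14 + (-4 + 12))*(-19))*(-29) = (15 + (-14 + 8)*(-19))*(-29) = (15 - 6*(-19))*(-29) = (15 + 114)*(-29) = 129*(-29) = -3741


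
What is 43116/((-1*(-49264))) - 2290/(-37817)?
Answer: 435833083/465754172 ≈ 0.93576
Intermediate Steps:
43116/((-1*(-49264))) - 2290/(-37817) = 43116/49264 - 2290*(-1/37817) = 43116*(1/49264) + 2290/37817 = 10779/12316 + 2290/37817 = 435833083/465754172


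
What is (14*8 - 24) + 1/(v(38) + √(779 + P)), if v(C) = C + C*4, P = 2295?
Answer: 1453239/16513 - √3074/33026 ≈ 88.004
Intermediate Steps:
v(C) = 5*C (v(C) = C + 4*C = 5*C)
(14*8 - 24) + 1/(v(38) + √(779 + P)) = (14*8 - 24) + 1/(5*38 + √(779 + 2295)) = (112 - 24) + 1/(190 + √3074) = 88 + 1/(190 + √3074)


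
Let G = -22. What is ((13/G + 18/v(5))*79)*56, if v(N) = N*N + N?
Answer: 2212/55 ≈ 40.218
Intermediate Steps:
v(N) = N + N² (v(N) = N² + N = N + N²)
((13/G + 18/v(5))*79)*56 = ((13/(-22) + 18/((5*(1 + 5))))*79)*56 = ((13*(-1/22) + 18/((5*6)))*79)*56 = ((-13/22 + 18/30)*79)*56 = ((-13/22 + 18*(1/30))*79)*56 = ((-13/22 + ⅗)*79)*56 = ((1/110)*79)*56 = (79/110)*56 = 2212/55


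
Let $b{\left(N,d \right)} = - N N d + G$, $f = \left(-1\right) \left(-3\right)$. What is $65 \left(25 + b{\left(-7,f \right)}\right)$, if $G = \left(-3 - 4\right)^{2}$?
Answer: $-4745$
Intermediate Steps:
$G = 49$ ($G = \left(-7\right)^{2} = 49$)
$f = 3$
$b{\left(N,d \right)} = 49 - d N^{2}$ ($b{\left(N,d \right)} = - N N d + 49 = - N^{2} d + 49 = - d N^{2} + 49 = 49 - d N^{2}$)
$65 \left(25 + b{\left(-7,f \right)}\right) = 65 \left(25 + \left(49 - 3 \left(-7\right)^{2}\right)\right) = 65 \left(25 + \left(49 - 3 \cdot 49\right)\right) = 65 \left(25 + \left(49 - 147\right)\right) = 65 \left(25 - 98\right) = 65 \left(-73\right) = -4745$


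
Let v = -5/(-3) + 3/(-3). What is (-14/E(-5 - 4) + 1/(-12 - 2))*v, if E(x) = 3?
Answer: -199/63 ≈ -3.1587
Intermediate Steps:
v = 2/3 (v = -5*(-1/3) + 3*(-1/3) = 5/3 - 1 = 2/3 ≈ 0.66667)
(-14/E(-5 - 4) + 1/(-12 - 2))*v = (-14/3 + 1/(-12 - 2))*(2/3) = (-14*1/3 + 1/(-14))*(2/3) = (-14/3 - 1/14)*(2/3) = -199/42*2/3 = -199/63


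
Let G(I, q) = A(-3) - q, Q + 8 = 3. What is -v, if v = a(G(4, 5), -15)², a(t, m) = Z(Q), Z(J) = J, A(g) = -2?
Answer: -25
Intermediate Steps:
Q = -5 (Q = -8 + 3 = -5)
G(I, q) = -2 - q
a(t, m) = -5
v = 25 (v = (-5)² = 25)
-v = -1*25 = -25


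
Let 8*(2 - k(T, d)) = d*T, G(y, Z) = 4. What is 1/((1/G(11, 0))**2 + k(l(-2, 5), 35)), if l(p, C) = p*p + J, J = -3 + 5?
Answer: -16/387 ≈ -0.041344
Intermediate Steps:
J = 2
l(p, C) = 2 + p**2 (l(p, C) = p*p + 2 = p**2 + 2 = 2 + p**2)
k(T, d) = 2 - T*d/8 (k(T, d) = 2 - d*T/8 = 2 - T*d/8)
1/((1/G(11, 0))**2 + k(l(-2, 5), 35)) = 1/((1/4)**2 + (2 - 1/8*(2 + (-2)**2)*35)) = 1/((1/4)**2 + (2 - 1/8*(2 + 4)*35)) = 1/(1/16 + (2 - 1/8*6*35)) = 1/(1/16 + (2 - 105/4)) = 1/(1/16 - 97/4) = 1/(-387/16) = -16/387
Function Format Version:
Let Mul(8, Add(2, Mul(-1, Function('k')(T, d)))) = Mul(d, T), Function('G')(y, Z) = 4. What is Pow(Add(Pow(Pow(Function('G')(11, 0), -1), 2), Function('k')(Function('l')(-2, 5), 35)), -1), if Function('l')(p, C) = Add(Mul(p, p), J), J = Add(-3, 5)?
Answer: Rational(-16, 387) ≈ -0.041344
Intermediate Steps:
J = 2
Function('l')(p, C) = Add(2, Pow(p, 2)) (Function('l')(p, C) = Add(Mul(p, p), 2) = Add(Pow(p, 2), 2) = Add(2, Pow(p, 2)))
Function('k')(T, d) = Add(2, Mul(Rational(-1, 8), T, d)) (Function('k')(T, d) = Add(2, Mul(Rational(-1, 8), Mul(d, T))) = Add(2, Mul(Rational(-1, 8), Mul(T, d))) = Add(2, Mul(Rational(-1, 8), T, d)))
Pow(Add(Pow(Pow(Function('G')(11, 0), -1), 2), Function('k')(Function('l')(-2, 5), 35)), -1) = Pow(Add(Pow(Pow(4, -1), 2), Add(2, Mul(Rational(-1, 8), Add(2, Pow(-2, 2)), 35))), -1) = Pow(Add(Pow(Rational(1, 4), 2), Add(2, Mul(Rational(-1, 8), Add(2, 4), 35))), -1) = Pow(Add(Rational(1, 16), Add(2, Mul(Rational(-1, 8), 6, 35))), -1) = Pow(Add(Rational(1, 16), Add(2, Rational(-105, 4))), -1) = Pow(Add(Rational(1, 16), Rational(-97, 4)), -1) = Pow(Rational(-387, 16), -1) = Rational(-16, 387)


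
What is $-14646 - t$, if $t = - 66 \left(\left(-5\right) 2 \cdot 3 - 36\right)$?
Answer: $-19002$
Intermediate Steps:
$t = 4356$ ($t = - 66 \left(\left(-10\right) 3 - 36\right) = - 66 \left(-30 - 36\right) = \left(-66\right) \left(-66\right) = 4356$)
$-14646 - t = -14646 - 4356 = -19002$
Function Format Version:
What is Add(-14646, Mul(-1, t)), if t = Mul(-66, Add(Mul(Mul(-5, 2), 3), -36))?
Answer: -19002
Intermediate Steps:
t = 4356 (t = Mul(-66, Add(Mul(-10, 3), -36)) = Mul(-66, Add(-30, -36)) = Mul(-66, -66) = 4356)
Add(-14646, Mul(-1, t)) = Add(-14646, Mul(-1, 4356)) = Add(-14646, -4356) = -19002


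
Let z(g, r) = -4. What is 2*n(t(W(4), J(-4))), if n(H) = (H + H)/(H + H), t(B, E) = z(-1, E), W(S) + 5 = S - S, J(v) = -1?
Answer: 2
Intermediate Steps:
W(S) = -5 (W(S) = -5 + (S - S) = -5 + 0 = -5)
t(B, E) = -4
n(H) = 1 (n(H) = (2*H)/((2*H)) = (2*H)*(1/(2*H)) = 1)
2*n(t(W(4), J(-4))) = 2*1 = 2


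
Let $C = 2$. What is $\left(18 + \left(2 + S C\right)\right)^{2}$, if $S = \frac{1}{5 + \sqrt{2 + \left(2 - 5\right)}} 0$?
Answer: $400$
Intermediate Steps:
$S = 0$ ($S = \frac{1}{5 + \sqrt{2 - 3}} \cdot 0 = \frac{1}{5 + \sqrt{-1}} \cdot 0 = \frac{1}{5 + i} 0 = \frac{5 - i}{26} \cdot 0 = 0$)
$\left(18 + \left(2 + S C\right)\right)^{2} = \left(18 + \left(2 + 0 \cdot 2\right)\right)^{2} = \left(18 + \left(2 + 0\right)\right)^{2} = \left(18 + 2\right)^{2} = 20^{2} = 400$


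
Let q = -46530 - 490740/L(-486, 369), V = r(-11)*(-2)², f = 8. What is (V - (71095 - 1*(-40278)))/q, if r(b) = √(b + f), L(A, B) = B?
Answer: 13698879/5886770 - 246*I*√3/2943385 ≈ 2.3271 - 0.00014476*I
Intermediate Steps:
r(b) = √(8 + b) (r(b) = √(b + 8) = √(8 + b))
V = 4*I*√3 (V = √(8 - 11)*(-2)² = √(-3)*4 = (I*√3)*4 = 4*I*√3 ≈ 6.9282*I)
q = -5886770/123 (q = -46530 - 490740/369 = -46530 - 1*163580/123 = -46530 - 163580/123 = -5886770/123 ≈ -47860.)
(V - (71095 - 1*(-40278)))/q = (4*I*√3 - (71095 - 1*(-40278)))/(-5886770/123) = (4*I*√3 - (71095 + 40278))*(-123/5886770) = (4*I*√3 - 1*111373)*(-123/5886770) = (4*I*√3 - 111373)*(-123/5886770) = (-111373 + 4*I*√3)*(-123/5886770) = 13698879/5886770 - 246*I*√3/2943385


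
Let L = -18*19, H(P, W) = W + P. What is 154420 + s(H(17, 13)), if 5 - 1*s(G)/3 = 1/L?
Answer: 17605591/114 ≈ 1.5444e+5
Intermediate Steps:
H(P, W) = P + W
L = -342
s(G) = 1711/114 (s(G) = 15 - 3/(-342) = 15 - 3*(-1/342) = 15 + 1/114 = 1711/114)
154420 + s(H(17, 13)) = 154420 + 1711/114 = 17605591/114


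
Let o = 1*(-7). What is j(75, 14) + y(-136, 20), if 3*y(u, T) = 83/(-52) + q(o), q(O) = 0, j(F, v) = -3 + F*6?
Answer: 69649/156 ≈ 446.47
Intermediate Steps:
j(F, v) = -3 + 6*F
o = -7
y(u, T) = -83/156 (y(u, T) = (83/(-52) + 0)/3 = (83*(-1/52) + 0)/3 = (-83/52 + 0)/3 = (⅓)*(-83/52) = -83/156)
j(75, 14) + y(-136, 20) = (-3 + 6*75) - 83/156 = (-3 + 450) - 83/156 = 447 - 83/156 = 69649/156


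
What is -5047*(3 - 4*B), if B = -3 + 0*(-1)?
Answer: -75705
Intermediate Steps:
B = -3 (B = -3 + 0 = -3)
-5047*(3 - 4*B) = -5047*(3 - 4*(-3)) = -5047*(3 + 12) = -5047*15 = -75705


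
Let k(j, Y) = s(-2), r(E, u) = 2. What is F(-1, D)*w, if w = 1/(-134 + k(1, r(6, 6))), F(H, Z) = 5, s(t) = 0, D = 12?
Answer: -5/134 ≈ -0.037313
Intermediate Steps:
k(j, Y) = 0
w = -1/134 (w = 1/(-134 + 0) = 1/(-134) = -1/134 ≈ -0.0074627)
F(-1, D)*w = 5*(-1/134) = -5/134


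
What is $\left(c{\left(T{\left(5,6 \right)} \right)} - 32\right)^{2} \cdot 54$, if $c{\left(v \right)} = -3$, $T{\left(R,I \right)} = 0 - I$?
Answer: $66150$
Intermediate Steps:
$T{\left(R,I \right)} = - I$
$\left(c{\left(T{\left(5,6 \right)} \right)} - 32\right)^{2} \cdot 54 = \left(-3 - 32\right)^{2} \cdot 54 = \left(-35\right)^{2} \cdot 54 = 1225 \cdot 54 = 66150$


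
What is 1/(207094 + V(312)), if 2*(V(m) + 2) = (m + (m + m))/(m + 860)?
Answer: 293/60678073 ≈ 4.8288e-6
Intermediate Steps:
V(m) = -2 + 3*m/(2*(860 + m)) (V(m) = -2 + ((m + (m + m))/(m + 860))/2 = -2 + ((m + 2*m)/(860 + m))/2 = -2 + ((3*m)/(860 + m))/2 = -2 + (3*m/(860 + m))/2 = -2 + 3*m/(2*(860 + m)))
1/(207094 + V(312)) = 1/(207094 + (-3440 - 1*312)/(2*(860 + 312))) = 1/(207094 + (1/2)*(-3440 - 312)/1172) = 1/(207094 + (1/2)*(1/1172)*(-3752)) = 1/(207094 - 469/293) = 1/(60678073/293) = 293/60678073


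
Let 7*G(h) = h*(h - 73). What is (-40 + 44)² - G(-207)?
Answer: -8264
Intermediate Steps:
G(h) = h*(-73 + h)/7 (G(h) = (h*(h - 73))/7 = (h*(-73 + h))/7 = h*(-73 + h)/7)
(-40 + 44)² - G(-207) = (-40 + 44)² - (-207)*(-73 - 207)/7 = 4² - (-207)*(-280)/7 = 16 - 1*8280 = 16 - 8280 = -8264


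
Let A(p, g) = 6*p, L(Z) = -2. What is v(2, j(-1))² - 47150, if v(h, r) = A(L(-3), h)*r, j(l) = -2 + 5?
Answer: -45854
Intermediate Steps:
j(l) = 3
v(h, r) = -12*r (v(h, r) = (6*(-2))*r = -12*r)
v(2, j(-1))² - 47150 = (-12*3)² - 47150 = (-36)² - 47150 = 1296 - 47150 = -45854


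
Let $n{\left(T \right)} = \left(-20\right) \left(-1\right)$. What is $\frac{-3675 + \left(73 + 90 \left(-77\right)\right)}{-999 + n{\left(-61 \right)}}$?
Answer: $\frac{10532}{979} \approx 10.758$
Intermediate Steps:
$n{\left(T \right)} = 20$
$\frac{-3675 + \left(73 + 90 \left(-77\right)\right)}{-999 + n{\left(-61 \right)}} = \frac{-3675 + \left(73 + 90 \left(-77\right)\right)}{-999 + 20} = \frac{-3675 + \left(73 - 6930\right)}{-979} = \left(-3675 - 6857\right) \left(- \frac{1}{979}\right) = \left(-10532\right) \left(- \frac{1}{979}\right) = \frac{10532}{979}$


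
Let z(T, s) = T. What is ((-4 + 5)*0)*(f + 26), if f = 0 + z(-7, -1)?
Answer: 0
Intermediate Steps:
f = -7 (f = 0 - 7 = -7)
((-4 + 5)*0)*(f + 26) = ((-4 + 5)*0)*(-7 + 26) = (1*0)*19 = 0*19 = 0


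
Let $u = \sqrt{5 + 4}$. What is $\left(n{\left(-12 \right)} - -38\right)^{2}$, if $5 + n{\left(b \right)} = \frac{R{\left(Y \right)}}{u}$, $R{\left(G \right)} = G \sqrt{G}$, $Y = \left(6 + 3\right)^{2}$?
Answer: $76176$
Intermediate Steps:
$u = 3$ ($u = \sqrt{9} = 3$)
$Y = 81$ ($Y = 9^{2} = 81$)
$R{\left(G \right)} = G^{\frac{3}{2}}$
$n{\left(b \right)} = 238$ ($n{\left(b \right)} = -5 + \frac{81^{\frac{3}{2}}}{3} = -5 + 729 \cdot \frac{1}{3} = -5 + 243 = 238$)
$\left(n{\left(-12 \right)} - -38\right)^{2} = \left(238 - -38\right)^{2} = \left(238 + \left(-29 + 67\right)\right)^{2} = \left(238 + 38\right)^{2} = 276^{2} = 76176$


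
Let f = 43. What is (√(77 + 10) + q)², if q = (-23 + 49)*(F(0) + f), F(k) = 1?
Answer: (1144 + √87)² ≈ 1.3302e+6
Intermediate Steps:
q = 1144 (q = (-23 + 49)*(1 + 43) = 26*44 = 1144)
(√(77 + 10) + q)² = (√(77 + 10) + 1144)² = (√87 + 1144)² = (1144 + √87)²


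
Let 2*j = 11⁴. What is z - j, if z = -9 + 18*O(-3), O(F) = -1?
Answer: -14695/2 ≈ -7347.5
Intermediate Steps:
j = 14641/2 (j = (½)*11⁴ = (½)*14641 = 14641/2 ≈ 7320.5)
z = -27 (z = -9 + 18*(-1) = -9 - 18 = -27)
z - j = -27 - 1*14641/2 = -27 - 14641/2 = -14695/2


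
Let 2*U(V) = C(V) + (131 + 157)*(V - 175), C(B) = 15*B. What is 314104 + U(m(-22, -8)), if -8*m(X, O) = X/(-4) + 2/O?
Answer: 18483493/64 ≈ 2.8880e+5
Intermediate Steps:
m(X, O) = -1/(4*O) + X/32 (m(X, O) = -(X/(-4) + 2/O)/8 = -(X*(-1/4) + 2/O)/8 = -(-X/4 + 2/O)/8 = -(2/O - X/4)/8 = -1/(4*O) + X/32)
U(V) = -25200 + 303*V/2 (U(V) = (15*V + (131 + 157)*(V - 175))/2 = (15*V + 288*(-175 + V))/2 = (15*V + (-50400 + 288*V))/2 = (-50400 + 303*V)/2 = -25200 + 303*V/2)
314104 + U(m(-22, -8)) = 314104 + (-25200 + 303*((1/32)*(-8 - 8*(-22))/(-8))/2) = 314104 + (-25200 + 303*((1/32)*(-1/8)*(-8 + 176))/2) = 314104 + (-25200 + 303*((1/32)*(-1/8)*168)/2) = 314104 + (-25200 + (303/2)*(-21/32)) = 314104 + (-25200 - 6363/64) = 314104 - 1619163/64 = 18483493/64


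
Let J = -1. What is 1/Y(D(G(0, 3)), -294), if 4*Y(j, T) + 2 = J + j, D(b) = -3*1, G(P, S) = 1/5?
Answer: -⅔ ≈ -0.66667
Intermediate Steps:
G(P, S) = ⅕
D(b) = -3
Y(j, T) = -¾ + j/4 (Y(j, T) = -½ + (-1 + j)/4 = -½ + (-¼ + j/4) = -¾ + j/4)
1/Y(D(G(0, 3)), -294) = 1/(-¾ + (¼)*(-3)) = 1/(-¾ - ¾) = 1/(-3/2) = -⅔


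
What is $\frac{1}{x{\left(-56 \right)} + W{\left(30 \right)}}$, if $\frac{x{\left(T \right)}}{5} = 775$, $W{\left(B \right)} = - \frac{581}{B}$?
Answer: $\frac{30}{115669} \approx 0.00025936$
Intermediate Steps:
$x{\left(T \right)} = 3875$ ($x{\left(T \right)} = 5 \cdot 775 = 3875$)
$\frac{1}{x{\left(-56 \right)} + W{\left(30 \right)}} = \frac{1}{3875 - \frac{581}{30}} = \frac{1}{\frac{115669}{30}} = \frac{30}{115669}$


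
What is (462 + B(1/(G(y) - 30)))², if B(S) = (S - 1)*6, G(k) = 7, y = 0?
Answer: 109872324/529 ≈ 2.0770e+5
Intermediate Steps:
B(S) = -6 + 6*S (B(S) = (-1 + S)*6 = -6 + 6*S)
(462 + B(1/(G(y) - 30)))² = (462 + (-6 + 6/(7 - 30)))² = (462 + (-6 + 6/(-23)))² = (462 + (-6 + 6*(-1/23)))² = (462 + (-6 - 6/23))² = (462 - 144/23)² = (10482/23)² = 109872324/529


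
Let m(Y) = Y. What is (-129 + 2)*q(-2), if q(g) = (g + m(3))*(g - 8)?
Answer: 1270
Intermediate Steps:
q(g) = (-8 + g)*(3 + g) (q(g) = (g + 3)*(g - 8) = (3 + g)*(-8 + g) = (-8 + g)*(3 + g))
(-129 + 2)*q(-2) = (-129 + 2)*(-24 + (-2)² - 5*(-2)) = -127*(-24 + 4 + 10) = -127*(-10) = 1270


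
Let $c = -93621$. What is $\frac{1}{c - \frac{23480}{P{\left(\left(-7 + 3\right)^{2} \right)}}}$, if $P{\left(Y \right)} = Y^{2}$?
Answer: $- \frac{32}{2998807} \approx -1.0671 \cdot 10^{-5}$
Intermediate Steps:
$\frac{1}{c - \frac{23480}{P{\left(\left(-7 + 3\right)^{2} \right)}}} = \frac{1}{-93621 - \frac{23480}{\left(\left(-7 + 3\right)^{2}\right)^{2}}} = \frac{1}{-93621 - \frac{23480}{\left(\left(-4\right)^{2}\right)^{2}}} = \frac{1}{-93621 - \frac{23480}{16^{2}}} = \frac{1}{-93621 - \frac{23480}{256}} = \frac{1}{-93621 - \frac{2935}{32}} = \frac{1}{- \frac{2998807}{32}} = - \frac{32}{2998807}$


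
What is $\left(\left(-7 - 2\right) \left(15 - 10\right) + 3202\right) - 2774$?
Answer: $383$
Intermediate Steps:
$\left(\left(-7 - 2\right) \left(15 - 10\right) + 3202\right) - 2774 = \left(- 9 \left(15 - 10\right) + 3202\right) - 2774 = \left(\left(-9\right) 5 + 3202\right) - 2774 = \left(-45 + 3202\right) - 2774 = 3157 - 2774 = 383$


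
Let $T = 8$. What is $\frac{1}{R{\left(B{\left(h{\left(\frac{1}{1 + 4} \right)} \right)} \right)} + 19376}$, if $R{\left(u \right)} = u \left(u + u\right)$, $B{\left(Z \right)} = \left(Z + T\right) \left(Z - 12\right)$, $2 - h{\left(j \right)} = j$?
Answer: $\frac{625}{24600002} \approx 2.5407 \cdot 10^{-5}$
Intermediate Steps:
$h{\left(j \right)} = 2 - j$
$B{\left(Z \right)} = \left(-12 + Z\right) \left(8 + Z\right)$ ($B{\left(Z \right)} = \left(Z + 8\right) \left(Z - 12\right) = \left(8 + Z\right) \left(-12 + Z\right) = \left(-12 + Z\right) \left(8 + Z\right)$)
$R{\left(u \right)} = 2 u^{2}$ ($R{\left(u \right)} = u 2 u = 2 u^{2}$)
$\frac{1}{R{\left(B{\left(h{\left(\frac{1}{1 + 4} \right)} \right)} \right)} + 19376} = \frac{1}{2 \left(-96 + \left(2 - \frac{1}{1 + 4}\right)^{2} - 4 \left(2 - \frac{1}{1 + 4}\right)\right)^{2} + 19376} = \frac{1}{2 \left(-96 + \left(2 - \frac{1}{5}\right)^{2} - 4 \left(2 - \frac{1}{5}\right)\right)^{2} + 19376} = \frac{1}{2 \left(-96 + \left(\frac{9}{5}\right)^{2} - \frac{36}{5}\right)^{2} + 19376} = \frac{1}{2 \left(-96 + \frac{81}{25} - \frac{36}{5}\right)^{2} + 19376} = \frac{1}{2 \left(- \frac{2499}{25}\right)^{2} + 19376} = \frac{1}{2 \cdot \frac{6245001}{625} + 19376} = \frac{1}{\frac{12490002}{625} + 19376} = \frac{1}{\frac{24600002}{625}} = \frac{625}{24600002}$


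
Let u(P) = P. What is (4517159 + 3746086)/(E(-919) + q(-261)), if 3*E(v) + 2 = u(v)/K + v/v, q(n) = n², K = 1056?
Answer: 26177960160/215805353 ≈ 121.30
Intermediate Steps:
E(v) = -⅓ + v/3168 (E(v) = -⅔ + (v/1056 + v/v)/3 = -⅔ + (v*(1/1056) + 1)/3 = -⅔ + (v/1056 + 1)/3 = -⅔ + (1 + v/1056)/3 = -⅔ + (⅓ + v/3168) = -⅓ + v/3168)
(4517159 + 3746086)/(E(-919) + q(-261)) = (4517159 + 3746086)/((-⅓ + (1/3168)*(-919)) + (-261)²) = 8263245/((-⅓ - 919/3168) + 68121) = 8263245/(-1975/3168 + 68121) = 8263245/(215805353/3168) = 8263245*(3168/215805353) = 26177960160/215805353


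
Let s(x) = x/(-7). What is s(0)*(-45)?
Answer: 0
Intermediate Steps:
s(x) = -x/7
s(0)*(-45) = -1/7*0*(-45) = 0*(-45) = 0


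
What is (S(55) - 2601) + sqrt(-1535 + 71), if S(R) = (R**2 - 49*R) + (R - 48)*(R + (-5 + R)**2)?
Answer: 15614 + 2*I*sqrt(366) ≈ 15614.0 + 38.262*I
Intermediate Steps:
S(R) = R**2 - 49*R + (-48 + R)*(R + (-5 + R)**2) (S(R) = (R**2 - 49*R) + (-48 + R)*(R + (-5 + R)**2) = R**2 - 49*R + (-48 + R)*(R + (-5 + R)**2))
(S(55) - 2601) + sqrt(-1535 + 71) = ((-1200 + 55**3 - 56*55**2 + 408*55) - 2601) + sqrt(-1535 + 71) = ((-1200 + 166375 - 56*3025 + 22440) - 2601) + sqrt(-1464) = ((-1200 + 166375 - 169400 + 22440) - 2601) + 2*I*sqrt(366) = (18215 - 2601) + 2*I*sqrt(366) = 15614 + 2*I*sqrt(366)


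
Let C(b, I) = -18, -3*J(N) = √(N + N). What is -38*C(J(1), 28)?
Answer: 684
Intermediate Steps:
J(N) = -√2*√N/3 (J(N) = -√(N + N)/3 = -√2*√N/3)
-38*C(J(1), 28) = -38*(-18) = 684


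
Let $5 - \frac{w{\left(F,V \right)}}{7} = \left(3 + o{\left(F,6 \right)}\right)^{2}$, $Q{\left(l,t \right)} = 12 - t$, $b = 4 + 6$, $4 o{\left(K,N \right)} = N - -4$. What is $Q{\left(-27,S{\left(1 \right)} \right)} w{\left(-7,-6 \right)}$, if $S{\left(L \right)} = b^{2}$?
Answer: $15554$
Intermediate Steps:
$o{\left(K,N \right)} = 1 + \frac{N}{4}$ ($o{\left(K,N \right)} = \frac{N - -4}{4} = \frac{N + 4}{4} = \frac{4 + N}{4} = 1 + \frac{N}{4}$)
$b = 10$
$S{\left(L \right)} = 100$ ($S{\left(L \right)} = 10^{2} = 100$)
$w{\left(F,V \right)} = - \frac{707}{4}$ ($w{\left(F,V \right)} = 35 - 7 \left(3 + \left(1 + \frac{1}{4} \cdot 6\right)\right)^{2} = 35 - 7 \left(3 + \left(1 + \frac{3}{2}\right)\right)^{2} = 35 - 7 \left(3 + \frac{5}{2}\right)^{2} = 35 - 7 \left(\frac{11}{2}\right)^{2} = 35 - \frac{847}{4} = - \frac{707}{4}$)
$Q{\left(-27,S{\left(1 \right)} \right)} w{\left(-7,-6 \right)} = \left(12 - 100\right) \left(- \frac{707}{4}\right) = \left(-88\right) \left(- \frac{707}{4}\right) = 15554$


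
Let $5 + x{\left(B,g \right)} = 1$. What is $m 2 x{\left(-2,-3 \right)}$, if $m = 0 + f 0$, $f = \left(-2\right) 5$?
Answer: $0$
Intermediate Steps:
$x{\left(B,g \right)} = -4$ ($x{\left(B,g \right)} = -5 + 1 = -4$)
$f = -10$
$m = 0$ ($m = 0 - 0 = 0 + 0 = 0$)
$m 2 x{\left(-2,-3 \right)} = 0 \cdot 2 \left(-4\right) = 0 \left(-4\right) = 0$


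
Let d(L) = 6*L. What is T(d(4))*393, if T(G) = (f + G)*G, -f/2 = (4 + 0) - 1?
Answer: 169776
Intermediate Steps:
f = -6 (f = -2*((4 + 0) - 1) = -2*(4 - 1) = -2*3 = -6)
T(G) = G*(-6 + G) (T(G) = (-6 + G)*G = G*(-6 + G))
T(d(4))*393 = ((6*4)*(-6 + 6*4))*393 = (24*(-6 + 24))*393 = (24*18)*393 = 432*393 = 169776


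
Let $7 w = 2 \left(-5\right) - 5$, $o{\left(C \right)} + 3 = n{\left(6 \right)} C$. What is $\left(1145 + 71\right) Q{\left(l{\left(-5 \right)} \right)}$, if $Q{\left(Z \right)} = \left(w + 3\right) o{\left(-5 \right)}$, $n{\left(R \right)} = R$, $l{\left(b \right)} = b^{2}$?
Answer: $- \frac{240768}{7} \approx -34395.0$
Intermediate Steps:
$o{\left(C \right)} = -3 + 6 C$
$w = - \frac{15}{7}$ ($w = \frac{2 \left(-5\right) - 5}{7} = \frac{-10 - 5}{7} = \frac{1}{7} \left(-15\right) = - \frac{15}{7} \approx -2.1429$)
$Q{\left(Z \right)} = - \frac{198}{7}$ ($Q{\left(Z \right)} = \left(- \frac{15}{7} + 3\right) \left(-3 + 6 \left(-5\right)\right) = \frac{6 \left(-3 - 30\right)}{7} = \frac{6}{7} \left(-33\right) = - \frac{198}{7}$)
$\left(1145 + 71\right) Q{\left(l{\left(-5 \right)} \right)} = \left(1145 + 71\right) \left(- \frac{198}{7}\right) = 1216 \left(- \frac{198}{7}\right) = - \frac{240768}{7}$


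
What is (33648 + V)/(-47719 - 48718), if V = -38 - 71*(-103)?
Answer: -40923/96437 ≈ -0.42435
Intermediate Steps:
V = 7275 (V = -38 + 7313 = 7275)
(33648 + V)/(-47719 - 48718) = (33648 + 7275)/(-47719 - 48718) = 40923/(-96437) = 40923*(-1/96437) = -40923/96437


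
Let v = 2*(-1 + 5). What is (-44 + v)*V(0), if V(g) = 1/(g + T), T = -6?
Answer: 6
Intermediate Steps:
V(g) = 1/(-6 + g) (V(g) = 1/(g - 6) = 1/(-6 + g))
v = 8 (v = 2*4 = 8)
(-44 + v)*V(0) = (-44 + 8)/(-6 + 0) = -36/(-6) = -36*(-⅙) = 6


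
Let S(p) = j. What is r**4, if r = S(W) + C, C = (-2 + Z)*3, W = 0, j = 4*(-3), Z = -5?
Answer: 1185921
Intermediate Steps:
j = -12
C = -21 (C = (-2 - 5)*3 = -7*3 = -21)
S(p) = -12
r = -33 (r = -12 - 21 = -33)
r**4 = (-33)**4 = 1185921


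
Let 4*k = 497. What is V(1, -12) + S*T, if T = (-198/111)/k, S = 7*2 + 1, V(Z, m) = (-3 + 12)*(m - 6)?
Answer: -2982978/18389 ≈ -162.22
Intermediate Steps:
k = 497/4 (k = (1/4)*497 = 497/4 ≈ 124.25)
V(Z, m) = -54 + 9*m (V(Z, m) = 9*(-6 + m) = -54 + 9*m)
S = 15 (S = 14 + 1 = 15)
T = -264/18389 (T = (-198/111)/(497/4) = -198*1/111*(4/497) = -66/37*4/497 = -264/18389 ≈ -0.014356)
V(1, -12) + S*T = (-54 + 9*(-12)) + 15*(-264/18389) = (-54 - 108) - 3960/18389 = -162 - 3960/18389 = -2982978/18389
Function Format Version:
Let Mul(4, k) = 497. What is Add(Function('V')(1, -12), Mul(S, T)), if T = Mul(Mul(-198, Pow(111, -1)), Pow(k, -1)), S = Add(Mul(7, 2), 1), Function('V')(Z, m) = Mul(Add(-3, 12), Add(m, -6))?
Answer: Rational(-2982978, 18389) ≈ -162.22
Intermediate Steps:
k = Rational(497, 4) (k = Mul(Rational(1, 4), 497) = Rational(497, 4) ≈ 124.25)
Function('V')(Z, m) = Add(-54, Mul(9, m)) (Function('V')(Z, m) = Mul(9, Add(-6, m)) = Add(-54, Mul(9, m)))
S = 15 (S = Add(14, 1) = 15)
T = Rational(-264, 18389) (T = Mul(Mul(-198, Pow(111, -1)), Pow(Rational(497, 4), -1)) = Mul(Mul(-198, Rational(1, 111)), Rational(4, 497)) = Mul(Rational(-66, 37), Rational(4, 497)) = Rational(-264, 18389) ≈ -0.014356)
Add(Function('V')(1, -12), Mul(S, T)) = Add(Add(-54, Mul(9, -12)), Mul(15, Rational(-264, 18389))) = Add(Add(-54, -108), Rational(-3960, 18389)) = Add(-162, Rational(-3960, 18389)) = Rational(-2982978, 18389)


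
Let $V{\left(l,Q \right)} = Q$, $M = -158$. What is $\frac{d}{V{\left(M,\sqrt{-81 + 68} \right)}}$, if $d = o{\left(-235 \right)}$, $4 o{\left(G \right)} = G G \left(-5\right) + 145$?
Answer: $\frac{68995 i \sqrt{13}}{13} \approx 19136.0 i$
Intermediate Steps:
$o{\left(G \right)} = \frac{145}{4} - \frac{5 G^{2}}{4}$ ($o{\left(G \right)} = \frac{G G \left(-5\right) + 145}{4} = \frac{G^{2} \left(-5\right) + 145}{4} = \frac{- 5 G^{2} + 145}{4} = \frac{145 - 5 G^{2}}{4} = \frac{145}{4} - \frac{5 G^{2}}{4}$)
$d = -68995$ ($d = \frac{145}{4} - \frac{5 \left(-235\right)^{2}}{4} = \frac{145}{4} - \frac{276125}{4} = -68995$)
$\frac{d}{V{\left(M,\sqrt{-81 + 68} \right)}} = - \frac{68995}{\sqrt{-81 + 68}} = - \frac{68995}{\sqrt{-13}} = - \frac{68995}{i \sqrt{13}} = - 68995 \left(- \frac{i \sqrt{13}}{13}\right) = \frac{68995 i \sqrt{13}}{13}$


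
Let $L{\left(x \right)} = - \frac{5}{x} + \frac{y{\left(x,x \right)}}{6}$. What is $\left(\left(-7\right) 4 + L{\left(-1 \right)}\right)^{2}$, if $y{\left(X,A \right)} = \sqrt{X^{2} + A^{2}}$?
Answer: $\frac{\left(-138 + \sqrt{2}\right)^{2}}{36} \approx 518.21$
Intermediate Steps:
$y{\left(X,A \right)} = \sqrt{A^{2} + X^{2}}$
$L{\left(x \right)} = - \frac{5}{x} + \frac{\sqrt{2} \sqrt{x^{2}}}{6}$ ($L{\left(x \right)} = - \frac{5}{x} + \frac{\sqrt{x^{2} + x^{2}}}{6} = - \frac{5}{x} + \sqrt{2 x^{2}} \cdot \frac{1}{6} = - \frac{5}{x} + \sqrt{2} \sqrt{x^{2}} \cdot \frac{1}{6} = - \frac{5}{x} + \frac{\sqrt{2} \sqrt{x^{2}}}{6}$)
$\left(\left(-7\right) 4 + L{\left(-1 \right)}\right)^{2} = \left(\left(-7\right) 4 + \left(- \frac{5}{-1} + \frac{\sqrt{2} \sqrt{\left(-1\right)^{2}}}{6}\right)\right)^{2} = \left(-28 + \left(\left(-5\right) \left(-1\right) + \frac{\sqrt{2} \sqrt{1}}{6}\right)\right)^{2} = \left(-28 + \left(5 + \frac{1}{6} \sqrt{2} \cdot 1\right)\right)^{2} = \left(-28 + \left(5 + \frac{\sqrt{2}}{6}\right)\right)^{2} = \left(-23 + \frac{\sqrt{2}}{6}\right)^{2}$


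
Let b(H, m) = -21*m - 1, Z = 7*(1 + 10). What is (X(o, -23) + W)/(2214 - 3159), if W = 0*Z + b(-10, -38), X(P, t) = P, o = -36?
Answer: -761/945 ≈ -0.80529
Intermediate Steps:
Z = 77 (Z = 7*11 = 77)
b(H, m) = -1 - 21*m
W = 797 (W = 0*77 + (-1 - 21*(-38)) = 0 + (-1 + 798) = 0 + 797 = 797)
(X(o, -23) + W)/(2214 - 3159) = (-36 + 797)/(2214 - 3159) = 761/(-945) = 761*(-1/945) = -761/945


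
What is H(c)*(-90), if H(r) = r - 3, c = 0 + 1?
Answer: 180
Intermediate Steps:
c = 1
H(r) = -3 + r
H(c)*(-90) = (-3 + 1)*(-90) = -2*(-90) = 180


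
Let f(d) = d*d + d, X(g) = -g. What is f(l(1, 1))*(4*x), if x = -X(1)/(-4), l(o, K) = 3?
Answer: -12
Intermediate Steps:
f(d) = d + d² (f(d) = d² + d = d + d²)
x = -¼ (x = -(-1*1)/(-4) = -(-1)*(-1)/4 = -1*¼ = -¼ ≈ -0.25000)
f(l(1, 1))*(4*x) = (3*(1 + 3))*(4*(-¼)) = (3*4)*(-1) = 12*(-1) = -12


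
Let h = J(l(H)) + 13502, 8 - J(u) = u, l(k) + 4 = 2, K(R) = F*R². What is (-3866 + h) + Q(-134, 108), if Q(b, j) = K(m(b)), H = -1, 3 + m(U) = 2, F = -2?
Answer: 9644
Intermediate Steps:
m(U) = -1 (m(U) = -3 + 2 = -1)
K(R) = -2*R²
Q(b, j) = -2 (Q(b, j) = -2*(-1)² = -2*1 = -2)
l(k) = -2 (l(k) = -4 + 2 = -2)
J(u) = 8 - u
h = 13512 (h = (8 - 1*(-2)) + 13502 = (8 + 2) + 13502 = 10 + 13502 = 13512)
(-3866 + h) + Q(-134, 108) = (-3866 + 13512) - 2 = 9646 - 2 = 9644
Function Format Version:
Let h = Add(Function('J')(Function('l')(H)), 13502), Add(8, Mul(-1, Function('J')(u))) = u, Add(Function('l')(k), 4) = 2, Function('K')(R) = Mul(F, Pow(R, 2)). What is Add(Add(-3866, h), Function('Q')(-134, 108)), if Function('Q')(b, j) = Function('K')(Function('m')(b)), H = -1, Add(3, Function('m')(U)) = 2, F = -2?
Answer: 9644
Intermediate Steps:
Function('m')(U) = -1 (Function('m')(U) = Add(-3, 2) = -1)
Function('K')(R) = Mul(-2, Pow(R, 2))
Function('Q')(b, j) = -2 (Function('Q')(b, j) = Mul(-2, Pow(-1, 2)) = Mul(-2, 1) = -2)
Function('l')(k) = -2 (Function('l')(k) = Add(-4, 2) = -2)
Function('J')(u) = Add(8, Mul(-1, u))
h = 13512 (h = Add(Add(8, Mul(-1, -2)), 13502) = Add(Add(8, 2), 13502) = Add(10, 13502) = 13512)
Add(Add(-3866, h), Function('Q')(-134, 108)) = Add(Add(-3866, 13512), -2) = Add(9646, -2) = 9644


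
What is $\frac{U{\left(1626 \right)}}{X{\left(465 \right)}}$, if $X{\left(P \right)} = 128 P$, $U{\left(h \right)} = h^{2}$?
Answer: $\frac{220323}{4960} \approx 44.42$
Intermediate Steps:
$\frac{U{\left(1626 \right)}}{X{\left(465 \right)}} = \frac{1626^{2}}{128 \cdot 465} = \frac{2643876}{59520} = 2643876 \cdot \frac{1}{59520} = \frac{220323}{4960}$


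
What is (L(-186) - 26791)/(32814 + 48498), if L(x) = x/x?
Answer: -4465/13552 ≈ -0.32947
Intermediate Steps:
L(x) = 1
(L(-186) - 26791)/(32814 + 48498) = (1 - 26791)/(32814 + 48498) = -26790/81312 = -26790*1/81312 = -4465/13552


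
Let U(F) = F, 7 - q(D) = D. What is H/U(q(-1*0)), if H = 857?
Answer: 857/7 ≈ 122.43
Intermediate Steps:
q(D) = 7 - D
H/U(q(-1*0)) = 857/(7 - (-1)*0) = 857/(7 - 1*0) = 857/(7 + 0) = 857/7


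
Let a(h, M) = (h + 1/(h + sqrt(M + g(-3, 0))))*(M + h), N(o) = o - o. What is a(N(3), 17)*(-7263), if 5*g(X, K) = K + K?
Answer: -7263*sqrt(17) ≈ -29946.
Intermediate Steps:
N(o) = 0
g(X, K) = 2*K/5 (g(X, K) = (K + K)/5 = (2*K)/5 = 2*K/5)
a(h, M) = (M + h)*(h + 1/(h + sqrt(M))) (a(h, M) = (h + 1/(h + sqrt(M + (2/5)*0)))*(M + h) = (h + 1/(h + sqrt(M + 0)))*(M + h) = (h + 1/(h + sqrt(M)))*(M + h) = (M + h)*(h + 1/(h + sqrt(M))))
a(N(3), 17)*(-7263) = ((17 + 0 + 0**3 + 17*0**2 + 0*17**(3/2) + sqrt(17)*0**2)/(0 + sqrt(17)))*(-7263) = ((17 + 0 + 0 + 17*0 + 0*(17*sqrt(17)) + sqrt(17)*0)/(sqrt(17)))*(-7263) = ((sqrt(17)/17)*(17 + 0 + 0 + 0 + 0 + 0))*(-7263) = ((sqrt(17)/17)*17)*(-7263) = sqrt(17)*(-7263) = -7263*sqrt(17)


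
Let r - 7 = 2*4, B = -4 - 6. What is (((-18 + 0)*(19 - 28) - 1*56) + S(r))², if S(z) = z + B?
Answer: 12321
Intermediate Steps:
B = -10
r = 15 (r = 7 + 2*4 = 7 + 8 = 15)
S(z) = -10 + z (S(z) = z - 10 = -10 + z)
(((-18 + 0)*(19 - 28) - 1*56) + S(r))² = (((-18 + 0)*(19 - 28) - 1*56) + (-10 + 15))² = ((-18*(-9) - 56) + 5)² = ((162 - 56) + 5)² = (106 + 5)² = 111² = 12321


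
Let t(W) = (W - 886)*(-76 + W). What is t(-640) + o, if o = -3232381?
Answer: -2139765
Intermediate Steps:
t(W) = (-886 + W)*(-76 + W)
t(-640) + o = (67336 + (-640)² - 962*(-640)) - 3232381 = (67336 + 409600 + 615680) - 3232381 = 1092616 - 3232381 = -2139765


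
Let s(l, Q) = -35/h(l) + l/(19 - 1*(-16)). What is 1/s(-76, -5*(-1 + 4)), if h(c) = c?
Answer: -2660/4551 ≈ -0.58449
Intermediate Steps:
s(l, Q) = -35/l + l/35 (s(l, Q) = -35/l + l/(19 - 1*(-16)) = -35/l + l/(19 + 16) = -35/l + l/35)
1/s(-76, -5*(-1 + 4)) = 1/(-35/(-76) + (1/35)*(-76)) = 1/(-35*(-1/76) - 76/35) = 1/(35/76 - 76/35) = 1/(-4551/2660) = -2660/4551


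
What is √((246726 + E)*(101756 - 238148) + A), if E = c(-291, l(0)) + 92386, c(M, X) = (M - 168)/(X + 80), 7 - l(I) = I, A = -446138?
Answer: I*√38897839874018/29 ≈ 2.1506e+5*I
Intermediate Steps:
l(I) = 7 - I
c(M, X) = (-168 + M)/(80 + X)
E = 2679041/29 (E = (-168 - 291)/(80 + (7 - 1*0)) + 92386 = -459/(80 + (7 + 0)) + 92386 = -459/(80 + 7) + 92386 = -459/87 + 92386 = (1/87)*(-459) + 92386 = -153/29 + 92386 = 2679041/29 ≈ 92381.)
√((246726 + E)*(101756 - 238148) + A) = √((246726 + 2679041/29)*(101756 - 238148) - 446138) = √((9834095/29)*(-136392) - 446138) = √(-1341291885240/29 - 446138) = √(-1341304823242/29) = I*√38897839874018/29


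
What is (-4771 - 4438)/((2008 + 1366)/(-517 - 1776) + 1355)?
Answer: -21116237/3103641 ≈ -6.8037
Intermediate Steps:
(-4771 - 4438)/((2008 + 1366)/(-517 - 1776) + 1355) = -9209/(3374/(-2293) + 1355) = -9209/(3374*(-1/2293) + 1355) = -9209/(-3374/2293 + 1355) = -9209/3103641/2293 = -9209*2293/3103641 = -21116237/3103641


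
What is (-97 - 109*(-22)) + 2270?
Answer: 4571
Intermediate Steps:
(-97 - 109*(-22)) + 2270 = (-97 + 2398) + 2270 = 2301 + 2270 = 4571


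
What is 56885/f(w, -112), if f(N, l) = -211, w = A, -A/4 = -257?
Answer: -56885/211 ≈ -269.60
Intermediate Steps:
A = 1028 (A = -4*(-257) = 1028)
w = 1028
56885/f(w, -112) = 56885/(-211) = 56885*(-1/211) = -56885/211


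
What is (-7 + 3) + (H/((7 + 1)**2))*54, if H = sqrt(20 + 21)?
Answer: -4 + 27*sqrt(41)/32 ≈ 1.4026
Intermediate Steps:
H = sqrt(41) ≈ 6.4031
(-7 + 3) + (H/((7 + 1)**2))*54 = (-7 + 3) + (sqrt(41)/((7 + 1)**2))*54 = -4 + (sqrt(41)/(8**2))*54 = -4 + (sqrt(41)/64)*54 = -4 + 27*sqrt(41)/32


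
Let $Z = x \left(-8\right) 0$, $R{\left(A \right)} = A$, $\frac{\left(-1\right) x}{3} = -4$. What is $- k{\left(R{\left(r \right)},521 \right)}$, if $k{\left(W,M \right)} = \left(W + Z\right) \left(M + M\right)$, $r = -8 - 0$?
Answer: $8336$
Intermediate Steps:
$r = -8$ ($r = -8 + 0 = -8$)
$x = 12$ ($x = \left(-3\right) \left(-4\right) = 12$)
$Z = 0$ ($Z = 12 \left(-8\right) 0 = \left(-96\right) 0 = 0$)
$k{\left(W,M \right)} = 2 M W$ ($k{\left(W,M \right)} = \left(W + 0\right) \left(M + M\right) = W 2 M = 2 M W$)
$- k{\left(R{\left(r \right)},521 \right)} = - 2 \cdot 521 \left(-8\right) = \left(-1\right) \left(-8336\right) = 8336$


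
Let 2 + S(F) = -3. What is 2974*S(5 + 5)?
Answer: -14870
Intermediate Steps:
S(F) = -5 (S(F) = -2 - 3 = -5)
2974*S(5 + 5) = 2974*(-5) = -14870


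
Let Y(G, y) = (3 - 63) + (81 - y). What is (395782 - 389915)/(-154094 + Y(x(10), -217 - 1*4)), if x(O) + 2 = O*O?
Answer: -5867/153852 ≈ -0.038134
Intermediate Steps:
x(O) = -2 + O² (x(O) = -2 + O*O = -2 + O²)
Y(G, y) = 21 - y (Y(G, y) = -60 + (81 - y) = 21 - y)
(395782 - 389915)/(-154094 + Y(x(10), -217 - 1*4)) = (395782 - 389915)/(-154094 + (21 - (-217 - 1*4))) = 5867/(-154094 + (21 - (-217 - 4))) = 5867/(-154094 + (21 - 1*(-221))) = 5867/(-154094 + (21 + 221)) = 5867/(-154094 + 242) = 5867/(-153852) = 5867*(-1/153852) = -5867/153852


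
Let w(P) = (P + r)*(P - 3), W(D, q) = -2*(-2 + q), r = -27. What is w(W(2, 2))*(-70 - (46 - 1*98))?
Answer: -1458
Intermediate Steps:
W(D, q) = 4 - 2*q
w(P) = (-27 + P)*(-3 + P) (w(P) = (P - 27)*(P - 3) = (-27 + P)*(-3 + P))
w(W(2, 2))*(-70 - (46 - 1*98)) = (81 + (4 - 2*2)² - 30*(4 - 2*2))*(-70 - (46 - 1*98)) = (81 + (4 - 4)² - 30*(4 - 4))*(-70 - (46 - 98)) = (81 + 0² - 30*0)*(-70 - 1*(-52)) = (81 + 0 + 0)*(-70 + 52) = 81*(-18) = -1458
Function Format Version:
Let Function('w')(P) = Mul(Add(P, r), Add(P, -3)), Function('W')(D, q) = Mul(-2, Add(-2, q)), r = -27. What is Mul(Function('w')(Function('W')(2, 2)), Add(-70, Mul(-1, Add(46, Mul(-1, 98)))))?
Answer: -1458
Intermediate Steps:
Function('W')(D, q) = Add(4, Mul(-2, q))
Function('w')(P) = Mul(Add(-27, P), Add(-3, P)) (Function('w')(P) = Mul(Add(P, -27), Add(P, -3)) = Mul(Add(-27, P), Add(-3, P)))
Mul(Function('w')(Function('W')(2, 2)), Add(-70, Mul(-1, Add(46, Mul(-1, 98))))) = Mul(Add(81, Pow(Add(4, Mul(-2, 2)), 2), Mul(-30, Add(4, Mul(-2, 2)))), Add(-70, Mul(-1, Add(46, Mul(-1, 98))))) = Mul(Add(81, Pow(Add(4, -4), 2), Mul(-30, Add(4, -4))), Add(-70, Mul(-1, Add(46, -98)))) = Mul(Add(81, Pow(0, 2), Mul(-30, 0)), Add(-70, Mul(-1, -52))) = Mul(Add(81, 0, 0), Add(-70, 52)) = Mul(81, -18) = -1458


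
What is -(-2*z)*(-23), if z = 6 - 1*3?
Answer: -138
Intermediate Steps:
z = 3 (z = 6 - 3 = 3)
-(-2*z)*(-23) = -(-2*3)*(-23) = -(-6)*(-23) = -1*138 = -138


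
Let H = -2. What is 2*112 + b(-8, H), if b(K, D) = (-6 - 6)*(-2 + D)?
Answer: 272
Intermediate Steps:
b(K, D) = 24 - 12*D (b(K, D) = -12*(-2 + D) = 24 - 12*D)
2*112 + b(-8, H) = 2*112 + (24 - 12*(-2)) = 224 + (24 + 24) = 224 + 48 = 272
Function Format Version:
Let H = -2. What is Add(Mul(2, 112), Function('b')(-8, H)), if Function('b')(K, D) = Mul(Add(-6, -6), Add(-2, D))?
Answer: 272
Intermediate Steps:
Function('b')(K, D) = Add(24, Mul(-12, D)) (Function('b')(K, D) = Mul(-12, Add(-2, D)) = Add(24, Mul(-12, D)))
Add(Mul(2, 112), Function('b')(-8, H)) = Add(Mul(2, 112), Add(24, Mul(-12, -2))) = Add(224, Add(24, 24)) = Add(224, 48) = 272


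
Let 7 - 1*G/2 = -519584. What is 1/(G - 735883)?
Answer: 1/303299 ≈ 3.2971e-6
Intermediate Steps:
G = 1039182 (G = 14 - 2*(-519584) = 14 + 1039168 = 1039182)
1/(G - 735883) = 1/(1039182 - 735883) = 1/303299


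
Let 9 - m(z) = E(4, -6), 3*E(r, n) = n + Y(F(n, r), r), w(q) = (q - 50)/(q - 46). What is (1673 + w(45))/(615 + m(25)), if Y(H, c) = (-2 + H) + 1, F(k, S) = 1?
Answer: 839/313 ≈ 2.6805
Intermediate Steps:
w(q) = (-50 + q)/(-46 + q)
Y(H, c) = -1 + H
E(r, n) = n/3 (E(r, n) = (n + (-1 + 1))/3 = (n + 0)/3 = n/3)
m(z) = 11 (m(z) = 9 - (-6)/3 = 9 - 1*(-2) = 9 + 2 = 11)
(1673 + w(45))/(615 + m(25)) = (1673 + (-50 + 45)/(-46 + 45))/(615 + 11) = (1673 - 5/(-1))/626 = (1673 - 1*(-5))*(1/626) = (1673 + 5)*(1/626) = 1678*(1/626) = 839/313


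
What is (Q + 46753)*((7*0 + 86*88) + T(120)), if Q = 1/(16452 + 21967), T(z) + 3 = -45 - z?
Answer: 13291905959200/38419 ≈ 3.4597e+8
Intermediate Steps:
T(z) = -48 - z (T(z) = -3 + (-45 - z) = -48 - z)
Q = 1/38419 ≈ 2.6029e-5
(Q + 46753)*((7*0 + 86*88) + T(120)) = (1/38419 + 46753)*((7*0 + 86*88) + (-48 - 1*120)) = 1796203508*((0 + 7568) + (-48 - 120))/38419 = 1796203508*(7568 - 168)/38419 = (1796203508/38419)*7400 = 13291905959200/38419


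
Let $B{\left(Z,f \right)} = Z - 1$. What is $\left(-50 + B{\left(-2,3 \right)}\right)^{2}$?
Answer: $2809$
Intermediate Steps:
$B{\left(Z,f \right)} = -1 + Z$ ($B{\left(Z,f \right)} = Z - 1 = -1 + Z$)
$\left(-50 + B{\left(-2,3 \right)}\right)^{2} = \left(-50 - 3\right)^{2} = \left(-53\right)^{2} = 2809$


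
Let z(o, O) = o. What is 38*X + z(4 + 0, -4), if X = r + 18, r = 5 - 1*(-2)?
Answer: 954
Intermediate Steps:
r = 7 (r = 5 + 2 = 7)
X = 25 (X = 7 + 18 = 25)
38*X + z(4 + 0, -4) = 38*25 + (4 + 0) = 950 + 4 = 954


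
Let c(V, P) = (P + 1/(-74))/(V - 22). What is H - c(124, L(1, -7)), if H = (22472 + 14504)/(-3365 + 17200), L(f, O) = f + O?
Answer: 285251423/104426580 ≈ 2.7316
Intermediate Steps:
L(f, O) = O + f
c(V, P) = (-1/74 + P)/(-22 + V) (c(V, P) = (P - 1/74)/(-22 + V) = (-1/74 + P)/(-22 + V))
H = 36976/13835 ≈ 2.6726
H - c(124, L(1, -7)) = 36976/13835 - (-1/74 + (-7 + 1))/(-22 + 124) = 36976/13835 - (-1/74 - 6)/102 = 36976/13835 - (-445)/(102*74) = 36976/13835 - 1*(-445/7548) = 36976/13835 + 445/7548 = 285251423/104426580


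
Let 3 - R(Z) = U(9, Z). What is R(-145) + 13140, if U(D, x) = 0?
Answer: 13143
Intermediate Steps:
R(Z) = 3 (R(Z) = 3 - 1*0 = 3 + 0 = 3)
R(-145) + 13140 = 3 + 13140 = 13143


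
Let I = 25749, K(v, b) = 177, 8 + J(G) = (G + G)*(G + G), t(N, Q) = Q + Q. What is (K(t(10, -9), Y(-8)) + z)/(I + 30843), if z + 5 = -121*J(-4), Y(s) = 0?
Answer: -1651/14148 ≈ -0.11669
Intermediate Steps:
t(N, Q) = 2*Q
J(G) = -8 + 4*G² (J(G) = -8 + (G + G)*(G + G) = -8 + (2*G)*(2*G) = -8 + 4*G²)
z = -6781 (z = -5 - 121*(-8 + 4*(-4)²) = -5 - 121*(-8 + 4*16) = -5 - 121*(-8 + 64) = -5 - 121*56 = -5 - 6776 = -6781)
(K(t(10, -9), Y(-8)) + z)/(I + 30843) = (177 - 6781)/(25749 + 30843) = -6604/56592 = -6604*1/56592 = -1651/14148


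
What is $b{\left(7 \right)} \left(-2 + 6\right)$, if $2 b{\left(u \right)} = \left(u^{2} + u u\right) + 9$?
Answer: $214$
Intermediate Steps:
$b{\left(u \right)} = \frac{9}{2} + u^{2}$ ($b{\left(u \right)} = \frac{\left(u^{2} + u u\right) + 9}{2} = \frac{\left(u^{2} + u^{2}\right) + 9}{2} = \frac{2 u^{2} + 9}{2} = \frac{9 + 2 u^{2}}{2} = \frac{9}{2} + u^{2}$)
$b{\left(7 \right)} \left(-2 + 6\right) = \left(\frac{9}{2} + 7^{2}\right) \left(-2 + 6\right) = \left(\frac{9}{2} + 49\right) 4 = \frac{107}{2} \cdot 4 = 214$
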